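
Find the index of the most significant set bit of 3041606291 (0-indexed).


0b10110101010010110011101010010011. Highest set bit at position 31

31


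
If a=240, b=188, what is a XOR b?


240 ^ 188 = 76

76


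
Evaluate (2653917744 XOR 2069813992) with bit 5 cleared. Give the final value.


Step 1: 2653917744 ^ 2069813992 = 3849406680
Step 2: 3849406680 & ~(1 << 5) = 3849406680

3849406680


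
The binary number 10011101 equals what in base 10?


10011101 in decimal = 157

157


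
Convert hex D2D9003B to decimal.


D2D9003B hex = 3537436731 decimal

3537436731


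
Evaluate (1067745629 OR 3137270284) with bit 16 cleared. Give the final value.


Step 1: 1067745629 | 3137270284 = 3221156701
Step 2: 3221156701 & ~(1 << 16) = 3221156701

3221156701


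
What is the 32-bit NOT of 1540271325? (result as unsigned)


~0b1011011110011101010110011011101 = 0b10100100001100010101001100100010 = 2754695970 (32-bit unsigned)

2754695970


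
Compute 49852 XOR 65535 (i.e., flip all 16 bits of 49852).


49852 ^ 65535 = 15683

15683


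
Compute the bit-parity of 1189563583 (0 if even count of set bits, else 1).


0b1000110111001110100110010111111 has 19 ones => parity 1

1


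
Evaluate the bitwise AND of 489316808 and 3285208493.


0b11101001010100110000111001000 & 0b11000011110100000100110110101101 = 0b1000000000100000110001000 = 16793992

16793992


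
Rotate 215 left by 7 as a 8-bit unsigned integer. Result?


Rotate 0b11010111 left by 7 (8-bit) = 0b11101011 = 235

235


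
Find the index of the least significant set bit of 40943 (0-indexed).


0b1001111111101111. Lowest set bit at position 0

0


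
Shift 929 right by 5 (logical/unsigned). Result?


0b1110100001 >> 5 = 0b11101 = 29

29


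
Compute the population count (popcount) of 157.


0b10011101 has 5 set bits

5


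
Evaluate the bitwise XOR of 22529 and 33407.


0b101100000000001 ^ 0b1000001001111111 = 0b1101101001111110 = 55934

55934


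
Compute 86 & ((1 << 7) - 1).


86 & 127 = 86

86


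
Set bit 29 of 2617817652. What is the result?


2617817652 | (1 << 29) = 2617817652 | 536870912 = 3154688564

3154688564


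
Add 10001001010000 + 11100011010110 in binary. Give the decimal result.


10001001010000 + 11100011010110 = 101101100100110 = 23334

23334


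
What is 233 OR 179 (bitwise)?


0b11101001 | 0b10110011 = 0b11111011 = 251

251


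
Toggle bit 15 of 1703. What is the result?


1703 ^ (1 << 15) = 1703 ^ 32768 = 34471

34471


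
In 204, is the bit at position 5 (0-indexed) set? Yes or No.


0b11001100, bit 5 = 0. No

No


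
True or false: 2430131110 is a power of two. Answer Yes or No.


0b10010000110110001101101110100110. Multiple bits set => No

No


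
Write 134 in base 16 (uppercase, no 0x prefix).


134 = 86 hex

86


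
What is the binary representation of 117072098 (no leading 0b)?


117072098 = 110111110100110000011100010 in binary

110111110100110000011100010


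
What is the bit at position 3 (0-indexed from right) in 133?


0b10000101, position 3 = 0

0


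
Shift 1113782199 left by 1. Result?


0b1000010011000101111011110110111 << 1 = 0b10000100110001011110111101101110 = 2227564398

2227564398


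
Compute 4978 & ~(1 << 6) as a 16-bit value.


4978 & ~(1 << 6) = 4914

4914


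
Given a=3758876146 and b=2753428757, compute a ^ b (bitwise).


3758876146 ^ 2753428757 = 1142298855

1142298855


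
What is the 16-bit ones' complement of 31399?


31399 ^ 65535 = 34136

34136


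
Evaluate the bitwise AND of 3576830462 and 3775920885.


0b11010101001100100001100111111110 & 0b11100001000011111111101011110101 = 0b11000001000000100001100011110100 = 3238140148

3238140148


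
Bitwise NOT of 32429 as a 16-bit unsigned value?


~0b111111010101101 = 0b1000000101010010 = 33106 (16-bit unsigned)

33106


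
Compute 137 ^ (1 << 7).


137 ^ (1 << 7) = 137 ^ 128 = 9

9


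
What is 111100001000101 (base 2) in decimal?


111100001000101 in decimal = 30789

30789


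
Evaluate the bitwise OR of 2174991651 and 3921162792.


0b10000001101000111011110100100011 | 0b11101001101110000011001000101000 = 0b11101001101110111011111100101011 = 3921395499

3921395499


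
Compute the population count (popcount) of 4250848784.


0b11111101010111101100111000010000 has 18 set bits

18


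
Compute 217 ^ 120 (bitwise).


0b11011001 ^ 0b1111000 = 0b10100001 = 161

161


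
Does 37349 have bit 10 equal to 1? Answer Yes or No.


0b1001000111100101, bit 10 = 0. No

No


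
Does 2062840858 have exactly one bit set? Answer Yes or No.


0b1111010111101000111010000011010. Multiple bits set => No

No


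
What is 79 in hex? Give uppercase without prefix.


79 = 4F hex

4F


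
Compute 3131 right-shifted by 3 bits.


0b110000111011 >> 3 = 0b110000111 = 391

391


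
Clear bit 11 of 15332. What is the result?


15332 & ~(1 << 11) = 13284

13284


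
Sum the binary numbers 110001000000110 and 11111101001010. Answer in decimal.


110001000000110 + 11111101001010 = 1010000101010000 = 41296

41296


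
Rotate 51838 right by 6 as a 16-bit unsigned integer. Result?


Rotate 0b1100101001111110 right by 6 (16-bit) = 0b1111101100101001 = 64297

64297


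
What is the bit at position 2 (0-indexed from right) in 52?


0b110100, position 2 = 1

1


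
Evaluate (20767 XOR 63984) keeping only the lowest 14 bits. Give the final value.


Step 1: 20767 ^ 63984 = 43247
Step 2: 43247 & 16383 = 10479

10479


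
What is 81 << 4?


0b1010001 << 4 = 0b10100010000 = 1296

1296


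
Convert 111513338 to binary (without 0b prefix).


111513338 = 110101001011000111011111010 in binary

110101001011000111011111010


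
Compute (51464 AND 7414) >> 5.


Step 1: 51464 & 7414 = 2048
Step 2: 2048 >> 5 = 64

64


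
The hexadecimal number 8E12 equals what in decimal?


8E12 hex = 36370 decimal

36370


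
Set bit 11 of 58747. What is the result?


58747 | (1 << 11) = 58747 | 2048 = 60795

60795


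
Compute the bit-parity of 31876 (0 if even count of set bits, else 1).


0b111110010000100 has 7 ones => parity 1

1


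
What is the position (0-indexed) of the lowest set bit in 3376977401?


0b11001001010010001001010111111001. Lowest set bit at position 0

0


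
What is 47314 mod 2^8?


47314 & 255 = 210

210


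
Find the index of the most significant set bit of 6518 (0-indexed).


0b1100101110110. Highest set bit at position 12

12


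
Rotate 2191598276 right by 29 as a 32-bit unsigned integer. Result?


Rotate 0b10000010101000010010001011000100 right by 29 (32-bit) = 0b10101000010010001011000100100 = 352917028

352917028


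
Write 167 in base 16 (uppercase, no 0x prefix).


167 = A7 hex

A7


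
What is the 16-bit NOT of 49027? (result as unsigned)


~0b1011111110000011 = 0b100000001111100 = 16508 (16-bit unsigned)

16508


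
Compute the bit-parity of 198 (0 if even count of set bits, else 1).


0b11000110 has 4 ones => parity 0

0


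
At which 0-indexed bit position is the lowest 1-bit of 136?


0b10001000. Lowest set bit at position 3

3


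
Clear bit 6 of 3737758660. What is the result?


3737758660 & ~(1 << 6) = 3737758596

3737758596


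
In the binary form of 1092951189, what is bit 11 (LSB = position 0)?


0b1000001001001010001110010010101, position 11 = 1

1


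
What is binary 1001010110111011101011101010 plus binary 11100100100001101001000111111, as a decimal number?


1001010110111011101011101010 + 11100100100001101001000111111 = 100101111011001000110100101001 = 636259625

636259625


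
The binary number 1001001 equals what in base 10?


1001001 in decimal = 73

73


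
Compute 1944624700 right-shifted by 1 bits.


0b1110011111010001001111000111100 >> 1 = 0b111001111101000100111100011110 = 972312350

972312350


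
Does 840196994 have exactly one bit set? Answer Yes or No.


0b110010000101000110001110000010. Multiple bits set => No

No


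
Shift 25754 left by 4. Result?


0b110010010011010 << 4 = 0b1100100100110100000 = 412064

412064


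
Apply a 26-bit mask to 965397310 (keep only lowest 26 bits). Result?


965397310 & 67108863 = 25873214

25873214


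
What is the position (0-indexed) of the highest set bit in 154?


0b10011010. Highest set bit at position 7

7


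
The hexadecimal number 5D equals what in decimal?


5D hex = 93 decimal

93


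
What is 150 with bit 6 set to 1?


150 | (1 << 6) = 150 | 64 = 214

214


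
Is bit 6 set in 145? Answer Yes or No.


0b10010001, bit 6 = 0. No

No


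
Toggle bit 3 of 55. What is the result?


55 ^ (1 << 3) = 55 ^ 8 = 63

63


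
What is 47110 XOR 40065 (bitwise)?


0b1011100000000110 ^ 0b1001110010000001 = 0b10010010000111 = 9351

9351


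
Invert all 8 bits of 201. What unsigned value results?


201 ^ 255 = 54

54


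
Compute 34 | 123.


0b100010 | 0b1111011 = 0b1111011 = 123

123


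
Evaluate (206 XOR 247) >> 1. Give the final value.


Step 1: 206 ^ 247 = 57
Step 2: 57 >> 1 = 28

28


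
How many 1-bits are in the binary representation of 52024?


0b1100101100111000 has 8 set bits

8


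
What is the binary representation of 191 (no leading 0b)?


191 = 10111111 in binary

10111111


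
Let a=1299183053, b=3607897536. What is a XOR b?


1299183053 ^ 3607897536 = 2590232589

2590232589


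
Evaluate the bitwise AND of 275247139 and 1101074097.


0b10000011001111111000000100011 & 0b1000001101000010000111010110001 = 0b1000010000000000100001 = 2162721

2162721


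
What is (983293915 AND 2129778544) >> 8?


Step 1: 983293915 & 2129778544 = 982636368
Step 2: 982636368 >> 8 = 3838423

3838423


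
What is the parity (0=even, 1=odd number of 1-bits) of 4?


0b100 has 1 ones => parity 1

1


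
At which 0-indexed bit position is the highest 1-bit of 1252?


0b10011100100. Highest set bit at position 10

10


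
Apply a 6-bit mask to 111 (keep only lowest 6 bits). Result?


111 & 63 = 47

47


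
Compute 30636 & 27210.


0b111011110101100 & 0b110101001001010 = 0b110001000001000 = 25096

25096


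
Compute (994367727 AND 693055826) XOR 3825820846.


Step 1: 994367727 & 693055826 = 692326466
Step 2: 692326466 ^ 3825820846 = 3444405484

3444405484


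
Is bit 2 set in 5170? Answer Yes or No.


0b1010000110010, bit 2 = 0. No

No


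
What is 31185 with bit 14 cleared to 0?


31185 & ~(1 << 14) = 14801

14801


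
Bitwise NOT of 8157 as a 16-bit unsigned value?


~0b1111111011101 = 0b1110000000100010 = 57378 (16-bit unsigned)

57378


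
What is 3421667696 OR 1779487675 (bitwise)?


0b11001011111100101000000101110000 | 0b1101010000100001101001110111011 = 0b11101011111100101101001111111011 = 3958559739

3958559739


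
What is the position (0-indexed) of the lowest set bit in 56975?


0b1101111010001111. Lowest set bit at position 0

0


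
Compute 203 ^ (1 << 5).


203 ^ (1 << 5) = 203 ^ 32 = 235

235


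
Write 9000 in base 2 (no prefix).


9000 = 10001100101000 in binary

10001100101000


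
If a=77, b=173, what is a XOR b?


77 ^ 173 = 224

224


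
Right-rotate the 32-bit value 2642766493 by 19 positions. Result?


Rotate 0b10011101100001010110101010011101 right by 19 (32-bit) = 0b10101101010100111011001110110000 = 2907943856

2907943856


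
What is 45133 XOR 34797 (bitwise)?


0b1011000001001101 ^ 0b1000011111101101 = 0b11011110100000 = 14240

14240


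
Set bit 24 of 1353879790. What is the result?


1353879790 | (1 << 24) = 1353879790 | 16777216 = 1370657006

1370657006


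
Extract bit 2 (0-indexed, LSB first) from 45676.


0b1011001001101100, position 2 = 1

1


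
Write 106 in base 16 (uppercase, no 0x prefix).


106 = 6A hex

6A


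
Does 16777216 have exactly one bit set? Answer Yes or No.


0b1000000000000000000000000. Only one bit set => Yes

Yes


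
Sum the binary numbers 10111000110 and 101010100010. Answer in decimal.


10111000110 + 101010100010 = 1000001101000 = 4200

4200


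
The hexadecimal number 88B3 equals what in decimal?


88B3 hex = 34995 decimal

34995


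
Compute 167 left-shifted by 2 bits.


0b10100111 << 2 = 0b1010011100 = 668

668


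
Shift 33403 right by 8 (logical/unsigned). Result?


0b1000001001111011 >> 8 = 0b10000010 = 130

130


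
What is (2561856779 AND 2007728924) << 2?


Step 1: 2561856779 & 2007728924 = 279085320
Step 2: 279085320 << 2 = 1116341280

1116341280


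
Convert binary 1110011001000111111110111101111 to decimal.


1110011001000111111110111101111 in decimal = 1931738607

1931738607


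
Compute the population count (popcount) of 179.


0b10110011 has 5 set bits

5


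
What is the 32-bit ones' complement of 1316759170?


1316759170 ^ 4294967295 = 2978208125

2978208125


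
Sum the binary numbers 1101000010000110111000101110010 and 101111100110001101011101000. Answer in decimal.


1101000010000110111000101110010 + 101111100110001101011101000 = 1101110001101101000110001011010 = 1849068634

1849068634


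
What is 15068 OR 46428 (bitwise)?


0b11101011011100 | 0b1011010101011100 = 0b1011111111011100 = 49116

49116


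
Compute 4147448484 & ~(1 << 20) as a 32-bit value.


4147448484 & ~(1 << 20) = 4146399908

4146399908


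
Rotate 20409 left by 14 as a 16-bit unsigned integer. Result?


Rotate 0b100111110111001 left by 14 (16-bit) = 0b101001111101110 = 21486

21486


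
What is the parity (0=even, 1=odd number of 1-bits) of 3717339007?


0b11011101100100100001011101111111 has 20 ones => parity 0

0


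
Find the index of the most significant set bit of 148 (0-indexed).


0b10010100. Highest set bit at position 7

7


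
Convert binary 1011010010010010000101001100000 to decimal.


1011010010010010000101001100000 in decimal = 1514736224

1514736224


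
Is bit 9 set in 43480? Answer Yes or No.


0b1010100111011000, bit 9 = 0. No

No


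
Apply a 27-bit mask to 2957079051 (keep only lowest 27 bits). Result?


2957079051 & 134217727 = 4289035

4289035


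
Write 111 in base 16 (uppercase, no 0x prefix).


111 = 6F hex

6F


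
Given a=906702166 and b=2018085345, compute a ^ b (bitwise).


906702166 ^ 2018085345 = 1312990391

1312990391


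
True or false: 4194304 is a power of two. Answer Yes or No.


0b10000000000000000000000. Only one bit set => Yes

Yes


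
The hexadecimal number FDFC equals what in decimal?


FDFC hex = 65020 decimal

65020


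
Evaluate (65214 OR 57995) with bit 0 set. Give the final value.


Step 1: 65214 | 57995 = 65215
Step 2: 65215 | (1 << 0) = 65215 | 1 = 65215

65215


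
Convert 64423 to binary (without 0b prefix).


64423 = 1111101110100111 in binary

1111101110100111


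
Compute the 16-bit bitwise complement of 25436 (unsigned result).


~0b110001101011100 = 0b1001110010100011 = 40099 (16-bit unsigned)

40099


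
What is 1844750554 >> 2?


0b1101101111101001010100011011010 >> 2 = 0b11011011111010010101000110110 = 461187638

461187638


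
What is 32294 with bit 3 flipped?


32294 ^ (1 << 3) = 32294 ^ 8 = 32302

32302


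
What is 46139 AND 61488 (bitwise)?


0b1011010000111011 & 0b1111000000110000 = 0b1011000000110000 = 45104

45104


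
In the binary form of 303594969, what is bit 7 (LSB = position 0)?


0b10010000110000111110111011001, position 7 = 1

1


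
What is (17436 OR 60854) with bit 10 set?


Step 1: 17436 | 60854 = 60862
Step 2: 60862 | (1 << 10) = 60862 | 1024 = 60862

60862


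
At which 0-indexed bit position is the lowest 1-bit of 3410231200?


0b11001011010000111111111110100000. Lowest set bit at position 5

5


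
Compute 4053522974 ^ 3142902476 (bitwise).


0b11110001100110111101101000011110 ^ 0b10111011010101001110001011001100 = 0b1001010110011110011100011010010 = 1255094482

1255094482


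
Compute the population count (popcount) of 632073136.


0b100101101011001010101110110000 has 15 set bits

15


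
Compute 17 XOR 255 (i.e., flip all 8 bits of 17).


17 ^ 255 = 238

238


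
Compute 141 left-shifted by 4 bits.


0b10001101 << 4 = 0b100011010000 = 2256

2256


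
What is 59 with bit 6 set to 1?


59 | (1 << 6) = 59 | 64 = 123

123


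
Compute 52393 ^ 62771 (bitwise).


0b1100110010101001 ^ 0b1111010100110011 = 0b11100110011010 = 14746

14746


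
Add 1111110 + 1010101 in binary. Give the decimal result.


1111110 + 1010101 = 11010011 = 211

211


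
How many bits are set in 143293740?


0b1000100010100111110100101100 has 13 set bits

13


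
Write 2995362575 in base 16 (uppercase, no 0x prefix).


2995362575 = B2899B0F hex

B2899B0F


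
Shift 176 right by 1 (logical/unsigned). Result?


0b10110000 >> 1 = 0b1011000 = 88

88


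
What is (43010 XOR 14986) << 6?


Step 1: 43010 ^ 14986 = 37512
Step 2: 37512 << 6 = 2400768

2400768


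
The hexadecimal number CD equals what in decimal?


CD hex = 205 decimal

205


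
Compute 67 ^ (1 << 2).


67 ^ (1 << 2) = 67 ^ 4 = 71

71


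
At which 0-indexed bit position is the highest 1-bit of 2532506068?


0b10010110111100101111100111010100. Highest set bit at position 31

31


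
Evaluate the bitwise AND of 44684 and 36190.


0b1010111010001100 & 0b1000110101011110 = 0b1000110000001100 = 35852

35852


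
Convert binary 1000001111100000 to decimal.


1000001111100000 in decimal = 33760

33760


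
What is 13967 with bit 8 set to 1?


13967 | (1 << 8) = 13967 | 256 = 14223

14223


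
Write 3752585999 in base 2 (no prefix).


3752585999 = 11011111101010111110101100001111 in binary

11011111101010111110101100001111


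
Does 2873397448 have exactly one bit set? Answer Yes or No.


0b10101011010001001001000011001000. Multiple bits set => No

No


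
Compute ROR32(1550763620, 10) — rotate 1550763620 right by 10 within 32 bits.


Rotate 0b1011100011011101100011001100100 right by 10 (32-bit) = 0b10011001000101110001101110110001 = 2568428465

2568428465


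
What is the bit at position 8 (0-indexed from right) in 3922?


0b111101010010, position 8 = 1

1


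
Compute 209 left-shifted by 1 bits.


0b11010001 << 1 = 0b110100010 = 418

418


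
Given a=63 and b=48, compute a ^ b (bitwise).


63 ^ 48 = 15

15


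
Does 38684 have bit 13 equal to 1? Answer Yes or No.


0b1001011100011100, bit 13 = 0. No

No


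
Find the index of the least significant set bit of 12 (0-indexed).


0b1100. Lowest set bit at position 2

2


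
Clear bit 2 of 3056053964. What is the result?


3056053964 & ~(1 << 2) = 3056053960

3056053960


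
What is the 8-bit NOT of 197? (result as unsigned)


~0b11000101 = 0b111010 = 58 (8-bit unsigned)

58


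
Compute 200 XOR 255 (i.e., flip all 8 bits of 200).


200 ^ 255 = 55

55


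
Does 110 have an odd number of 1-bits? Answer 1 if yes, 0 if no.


0b1101110 has 5 ones => parity 1

1


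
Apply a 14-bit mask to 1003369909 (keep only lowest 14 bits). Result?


1003369909 & 16383 = 13749

13749


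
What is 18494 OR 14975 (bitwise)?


0b100100000111110 | 0b11101001111111 = 0b111101001111111 = 31359

31359


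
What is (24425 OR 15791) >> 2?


Step 1: 24425 | 15791 = 32751
Step 2: 32751 >> 2 = 8187

8187


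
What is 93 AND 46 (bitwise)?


0b1011101 & 0b101110 = 0b1100 = 12

12


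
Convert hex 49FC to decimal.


49FC hex = 18940 decimal

18940


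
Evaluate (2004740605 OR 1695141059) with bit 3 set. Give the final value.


Step 1: 2004740605 | 1695141059 = 2004741631
Step 2: 2004741631 | (1 << 3) = 2004741631 | 8 = 2004741631

2004741631


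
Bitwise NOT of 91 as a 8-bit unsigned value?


~0b1011011 = 0b10100100 = 164 (8-bit unsigned)

164


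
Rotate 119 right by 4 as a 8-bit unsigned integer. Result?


Rotate 0b1110111 right by 4 (8-bit) = 0b1110111 = 119

119


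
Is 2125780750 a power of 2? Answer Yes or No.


0b1111110101101001101011100001110. Multiple bits set => No

No


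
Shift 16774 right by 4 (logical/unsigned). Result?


0b100000110000110 >> 4 = 0b10000011000 = 1048

1048


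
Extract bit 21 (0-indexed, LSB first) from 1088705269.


0b1000000111001000101001011110101, position 21 = 1

1


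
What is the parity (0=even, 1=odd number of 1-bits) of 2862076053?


0b10101010100101111101000010010101 has 16 ones => parity 0

0


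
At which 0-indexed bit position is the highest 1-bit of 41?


0b101001. Highest set bit at position 5

5


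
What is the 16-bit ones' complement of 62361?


62361 ^ 65535 = 3174

3174


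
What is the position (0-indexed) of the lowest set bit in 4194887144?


0b11111010000010001110010111101000. Lowest set bit at position 3

3


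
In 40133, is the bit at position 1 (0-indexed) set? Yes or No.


0b1001110011000101, bit 1 = 0. No

No


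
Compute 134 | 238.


0b10000110 | 0b11101110 = 0b11101110 = 238

238


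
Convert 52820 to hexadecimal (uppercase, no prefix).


52820 = CE54 hex

CE54


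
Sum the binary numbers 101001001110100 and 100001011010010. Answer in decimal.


101001001110100 + 100001011010010 = 1001010101000110 = 38214

38214


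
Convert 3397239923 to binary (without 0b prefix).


3397239923 = 11001010011111011100010001110011 in binary

11001010011111011100010001110011


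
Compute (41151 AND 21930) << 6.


Step 1: 41151 & 21930 = 170
Step 2: 170 << 6 = 10880

10880


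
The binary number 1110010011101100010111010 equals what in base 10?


1110010011101100010111010 in decimal = 30005434

30005434


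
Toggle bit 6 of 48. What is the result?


48 ^ (1 << 6) = 48 ^ 64 = 112

112


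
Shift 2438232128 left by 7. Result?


0b10010001010101000111100001000000 << 7 = 0b100100010101010001111000010000000000000 = 312093712384

312093712384


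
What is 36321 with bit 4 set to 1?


36321 | (1 << 4) = 36321 | 16 = 36337

36337


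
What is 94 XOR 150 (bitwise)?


0b1011110 ^ 0b10010110 = 0b11001000 = 200

200


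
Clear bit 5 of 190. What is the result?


190 & ~(1 << 5) = 158

158


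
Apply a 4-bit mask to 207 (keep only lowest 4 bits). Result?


207 & 15 = 15

15


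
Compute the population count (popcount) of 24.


0b11000 has 2 set bits

2


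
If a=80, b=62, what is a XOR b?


80 ^ 62 = 110

110


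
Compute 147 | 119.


0b10010011 | 0b1110111 = 0b11110111 = 247

247


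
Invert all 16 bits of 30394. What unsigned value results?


30394 ^ 65535 = 35141

35141


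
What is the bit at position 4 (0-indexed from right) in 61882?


0b1111000110111010, position 4 = 1

1


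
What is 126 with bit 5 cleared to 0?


126 & ~(1 << 5) = 94

94


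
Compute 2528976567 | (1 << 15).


2528976567 | (1 << 15) = 2528976567 | 32768 = 2529009335

2529009335


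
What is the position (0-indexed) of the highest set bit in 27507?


0b110101101110011. Highest set bit at position 14

14


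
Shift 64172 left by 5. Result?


0b1111101010101100 << 5 = 0b111110101010110000000 = 2053504

2053504


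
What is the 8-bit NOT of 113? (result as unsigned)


~0b1110001 = 0b10001110 = 142 (8-bit unsigned)

142


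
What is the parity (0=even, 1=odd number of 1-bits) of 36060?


0b1000110011011100 has 8 ones => parity 0

0


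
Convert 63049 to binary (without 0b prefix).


63049 = 1111011001001001 in binary

1111011001001001


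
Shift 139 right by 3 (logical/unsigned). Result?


0b10001011 >> 3 = 0b10001 = 17

17


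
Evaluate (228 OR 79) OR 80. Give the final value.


Step 1: 228 | 79 = 239
Step 2: 239 | 80 = 255

255


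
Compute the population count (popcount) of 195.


0b11000011 has 4 set bits

4


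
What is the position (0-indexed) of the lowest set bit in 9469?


0b10010011111101. Lowest set bit at position 0

0


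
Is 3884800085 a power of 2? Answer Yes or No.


0b11100111100011010101100001010101. Multiple bits set => No

No


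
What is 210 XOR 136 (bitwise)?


0b11010010 ^ 0b10001000 = 0b1011010 = 90

90


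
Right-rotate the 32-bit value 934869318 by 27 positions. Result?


Rotate 0b110111101110001111100101000110 right by 27 (32-bit) = 0b11110111000111110010100011000110 = 4146014406

4146014406


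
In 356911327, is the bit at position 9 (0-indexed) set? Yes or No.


0b10101010001100000100011011111, bit 9 = 0. No

No


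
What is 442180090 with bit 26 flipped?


442180090 ^ (1 << 26) = 442180090 ^ 67108864 = 509288954

509288954


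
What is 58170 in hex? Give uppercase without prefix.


58170 = E33A hex

E33A


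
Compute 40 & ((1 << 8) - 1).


40 & 255 = 40

40


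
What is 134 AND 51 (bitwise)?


0b10000110 & 0b110011 = 0b10 = 2

2


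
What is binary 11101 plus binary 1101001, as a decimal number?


11101 + 1101001 = 10000110 = 134

134


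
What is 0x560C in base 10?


560C hex = 22028 decimal

22028


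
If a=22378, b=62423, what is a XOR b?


22378 ^ 62423 = 42173

42173


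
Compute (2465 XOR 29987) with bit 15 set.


Step 1: 2465 ^ 29987 = 31874
Step 2: 31874 | (1 << 15) = 31874 | 32768 = 64642

64642


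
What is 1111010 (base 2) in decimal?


1111010 in decimal = 122

122


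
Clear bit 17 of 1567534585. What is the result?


1567534585 & ~(1 << 17) = 1567403513

1567403513


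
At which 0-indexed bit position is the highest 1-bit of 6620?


0b1100111011100. Highest set bit at position 12

12


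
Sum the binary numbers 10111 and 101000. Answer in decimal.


10111 + 101000 = 111111 = 63

63


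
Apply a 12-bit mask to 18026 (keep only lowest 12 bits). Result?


18026 & 4095 = 1642

1642


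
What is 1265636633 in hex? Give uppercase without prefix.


1265636633 = 4B701519 hex

4B701519


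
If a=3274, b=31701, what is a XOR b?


3274 ^ 31701 = 30495

30495


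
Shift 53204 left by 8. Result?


0b1100111111010100 << 8 = 0b110011111101010000000000 = 13620224

13620224


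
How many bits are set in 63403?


0b1111011110101011 has 12 set bits

12


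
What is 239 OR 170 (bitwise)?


0b11101111 | 0b10101010 = 0b11101111 = 239

239


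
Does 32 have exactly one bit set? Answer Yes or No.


0b100000. Only one bit set => Yes

Yes


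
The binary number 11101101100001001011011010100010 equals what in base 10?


11101101100001001011011010100010 in decimal = 3984897698

3984897698


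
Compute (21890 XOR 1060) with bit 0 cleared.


Step 1: 21890 ^ 1060 = 20902
Step 2: 20902 & ~(1 << 0) = 20902

20902


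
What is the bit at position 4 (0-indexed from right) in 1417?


0b10110001001, position 4 = 0

0


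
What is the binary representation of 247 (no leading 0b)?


247 = 11110111 in binary

11110111


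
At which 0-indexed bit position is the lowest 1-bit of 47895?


0b1011101100010111. Lowest set bit at position 0

0


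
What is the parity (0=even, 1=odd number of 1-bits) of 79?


0b1001111 has 5 ones => parity 1

1


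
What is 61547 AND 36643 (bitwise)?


0b1111000001101011 & 0b1000111100100011 = 0b1000000000100011 = 32803

32803


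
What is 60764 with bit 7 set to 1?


60764 | (1 << 7) = 60764 | 128 = 60892

60892


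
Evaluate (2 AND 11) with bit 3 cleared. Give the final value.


Step 1: 2 & 11 = 2
Step 2: 2 & ~(1 << 3) = 2

2


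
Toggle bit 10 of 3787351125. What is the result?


3787351125 ^ (1 << 10) = 3787351125 ^ 1024 = 3787350101

3787350101


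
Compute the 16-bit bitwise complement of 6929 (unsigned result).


~0b1101100010001 = 0b1110010011101110 = 58606 (16-bit unsigned)

58606


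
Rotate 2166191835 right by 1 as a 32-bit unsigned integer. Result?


Rotate 0b10000001000111010111011011011011 right by 1 (32-bit) = 0b11000000100011101011101101101101 = 3230579565

3230579565


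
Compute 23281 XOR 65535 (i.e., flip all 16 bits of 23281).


23281 ^ 65535 = 42254

42254


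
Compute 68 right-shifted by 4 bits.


0b1000100 >> 4 = 0b100 = 4

4


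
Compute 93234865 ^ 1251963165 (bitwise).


0b101100011101010011010110001 ^ 0b1001010100111110111000100011101 = 0b1001111000100011101011110101100 = 1326569388

1326569388


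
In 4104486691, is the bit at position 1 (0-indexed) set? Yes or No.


0b11110100101001010111111100100011, bit 1 = 1. Yes

Yes


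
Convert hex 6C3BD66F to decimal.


6C3BD66F hex = 1815860847 decimal

1815860847


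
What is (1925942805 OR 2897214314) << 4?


Step 1: 1925942805 | 2897214314 = 4277141375
Step 2: 4277141375 << 4 = 68434262000

68434262000


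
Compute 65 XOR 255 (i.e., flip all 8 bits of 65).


65 ^ 255 = 190

190


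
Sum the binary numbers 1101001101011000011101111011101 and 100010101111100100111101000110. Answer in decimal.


1101001101011000011101111011101 + 100010101111100100111101000110 = 10001100011010101000101100100011 = 2355792675

2355792675


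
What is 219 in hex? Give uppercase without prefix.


219 = DB hex

DB


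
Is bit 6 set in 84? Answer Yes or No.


0b1010100, bit 6 = 1. Yes

Yes


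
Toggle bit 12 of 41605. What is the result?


41605 ^ (1 << 12) = 41605 ^ 4096 = 45701

45701


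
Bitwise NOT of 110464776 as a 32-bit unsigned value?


~0b110100101011000111100001000 = 0b11111001011010100111000011110111 = 4184502519 (32-bit unsigned)

4184502519


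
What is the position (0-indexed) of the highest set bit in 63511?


0b1111100000010111. Highest set bit at position 15

15


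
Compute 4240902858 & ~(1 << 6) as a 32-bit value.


4240902858 & ~(1 << 6) = 4240902794

4240902794


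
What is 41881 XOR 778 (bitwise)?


0b1010001110011001 ^ 0b1100001010 = 0b1010000010010011 = 41107

41107


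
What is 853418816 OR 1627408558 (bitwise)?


0b110010110111100010001101000000 | 0b1100001000000000100100010101110 = 0b1110011110111100110101111101110 = 1943956462

1943956462


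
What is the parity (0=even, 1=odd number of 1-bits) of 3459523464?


0b11001110001101000010001110001000 has 13 ones => parity 1

1


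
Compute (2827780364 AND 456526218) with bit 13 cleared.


Step 1: 2827780364 & 456526218 = 134480136
Step 2: 134480136 & ~(1 << 13) = 134480136

134480136


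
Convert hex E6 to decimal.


E6 hex = 230 decimal

230


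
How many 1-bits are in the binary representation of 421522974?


0b11001000111111110111000011110 has 18 set bits

18


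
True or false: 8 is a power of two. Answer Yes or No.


0b1000. Only one bit set => Yes

Yes


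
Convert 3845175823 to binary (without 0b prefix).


3845175823 = 11100101001100001011101000001111 in binary

11100101001100001011101000001111


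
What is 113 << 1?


0b1110001 << 1 = 0b11100010 = 226

226


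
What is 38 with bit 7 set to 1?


38 | (1 << 7) = 38 | 128 = 166

166


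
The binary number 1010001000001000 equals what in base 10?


1010001000001000 in decimal = 41480

41480


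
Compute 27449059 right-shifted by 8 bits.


0b1101000101101011011100011 >> 8 = 0b11010001011010110 = 107222

107222


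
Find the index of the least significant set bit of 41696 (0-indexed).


0b1010001011100000. Lowest set bit at position 5

5


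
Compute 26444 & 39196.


0b110011101001100 & 0b1001100100011100 = 0b100001100 = 268

268


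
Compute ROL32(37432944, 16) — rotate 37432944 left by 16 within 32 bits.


Rotate 0b10001110110010111001110000 left by 16 (32-bit) = 0b101110011100000000001000111011 = 779092539

779092539


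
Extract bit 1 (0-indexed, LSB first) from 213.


0b11010101, position 1 = 0

0


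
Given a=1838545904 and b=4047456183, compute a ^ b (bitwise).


1838545904 ^ 4047456183 = 2628435015

2628435015


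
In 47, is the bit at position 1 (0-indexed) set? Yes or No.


0b101111, bit 1 = 1. Yes

Yes


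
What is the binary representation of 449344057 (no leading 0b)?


449344057 = 11010110010000111001000111001 in binary

11010110010000111001000111001


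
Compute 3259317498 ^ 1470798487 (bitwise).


0b11000010010001010011110011111010 ^ 0b1010111101010101001101010010111 = 0b10010101111011111010011001101101 = 2515510893

2515510893


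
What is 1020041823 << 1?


0b111100110011001001101001011111 << 1 = 0b1111001100110010011010010111110 = 2040083646

2040083646


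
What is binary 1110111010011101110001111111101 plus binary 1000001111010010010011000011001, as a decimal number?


1110111010011101110001111111101 + 1000001111010010010011000011001 = 10111001001110000000101000010110 = 3107457558

3107457558


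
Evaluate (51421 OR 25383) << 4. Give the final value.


Step 1: 51421 | 25383 = 60415
Step 2: 60415 << 4 = 966640

966640


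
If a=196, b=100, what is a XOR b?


196 ^ 100 = 160

160


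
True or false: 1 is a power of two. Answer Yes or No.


0b1. Only one bit set => Yes

Yes


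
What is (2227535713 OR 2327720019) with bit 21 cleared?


Step 1: 2227535713 | 2327720019 = 2399108979
Step 2: 2399108979 & ~(1 << 21) = 2397011827

2397011827


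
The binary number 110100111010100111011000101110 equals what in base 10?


110100111010100111011000101110 in decimal = 887780910

887780910


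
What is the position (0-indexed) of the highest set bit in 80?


0b1010000. Highest set bit at position 6

6


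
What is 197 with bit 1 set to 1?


197 | (1 << 1) = 197 | 2 = 199

199


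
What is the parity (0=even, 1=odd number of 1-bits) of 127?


0b1111111 has 7 ones => parity 1

1


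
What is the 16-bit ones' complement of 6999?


6999 ^ 65535 = 58536

58536


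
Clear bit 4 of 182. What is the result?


182 & ~(1 << 4) = 166

166


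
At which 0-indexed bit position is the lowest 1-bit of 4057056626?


0b11110001110100011100010101110010. Lowest set bit at position 1

1


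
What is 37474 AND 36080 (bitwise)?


0b1001001001100010 & 0b1000110011110000 = 0b1000000001100000 = 32864

32864


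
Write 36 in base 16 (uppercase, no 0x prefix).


36 = 24 hex

24


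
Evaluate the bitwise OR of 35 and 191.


0b100011 | 0b10111111 = 0b10111111 = 191

191


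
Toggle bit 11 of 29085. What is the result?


29085 ^ (1 << 11) = 29085 ^ 2048 = 31133

31133


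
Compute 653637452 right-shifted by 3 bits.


0b100110111101011011011101001100 >> 3 = 0b100110111101011011011101001 = 81704681

81704681


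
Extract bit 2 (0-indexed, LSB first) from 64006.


0b1111101000000110, position 2 = 1

1


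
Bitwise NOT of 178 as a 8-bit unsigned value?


~0b10110010 = 0b1001101 = 77 (8-bit unsigned)

77


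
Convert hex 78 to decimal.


78 hex = 120 decimal

120


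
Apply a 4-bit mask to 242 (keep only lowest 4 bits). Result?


242 & 15 = 2

2


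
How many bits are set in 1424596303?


0b1010100111010011001110101001111 has 18 set bits

18


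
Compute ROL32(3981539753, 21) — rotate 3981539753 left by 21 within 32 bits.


Rotate 0b11101101010100010111100110101001 left by 21 (32-bit) = 0b110101001111011010101000101111 = 893233711

893233711


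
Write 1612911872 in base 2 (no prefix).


1612911872 = 1100000001000110001010100000000 in binary

1100000001000110001010100000000


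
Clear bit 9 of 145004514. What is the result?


145004514 & ~(1 << 9) = 145004002

145004002


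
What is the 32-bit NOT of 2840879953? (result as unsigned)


~0b10101001010101000110001101010001 = 0b1010110101010111001110010101110 = 1454087342 (32-bit unsigned)

1454087342


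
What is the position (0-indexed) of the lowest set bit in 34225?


0b1000010110110001. Lowest set bit at position 0

0


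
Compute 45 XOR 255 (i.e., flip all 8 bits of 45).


45 ^ 255 = 210

210


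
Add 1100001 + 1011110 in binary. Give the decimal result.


1100001 + 1011110 = 10111111 = 191

191


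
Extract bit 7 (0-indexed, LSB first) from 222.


0b11011110, position 7 = 1

1


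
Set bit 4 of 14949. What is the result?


14949 | (1 << 4) = 14949 | 16 = 14965

14965


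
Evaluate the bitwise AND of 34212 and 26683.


0b1000010110100100 & 0b110100000111011 = 0b100000 = 32

32


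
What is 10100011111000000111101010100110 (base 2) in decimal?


10100011111000000111101010100110 in decimal = 2749397670

2749397670


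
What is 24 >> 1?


0b11000 >> 1 = 0b1100 = 12

12


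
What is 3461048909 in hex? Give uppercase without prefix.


3461048909 = CE4B6A4D hex

CE4B6A4D


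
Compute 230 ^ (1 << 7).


230 ^ (1 << 7) = 230 ^ 128 = 102

102


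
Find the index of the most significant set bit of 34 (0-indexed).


0b100010. Highest set bit at position 5

5


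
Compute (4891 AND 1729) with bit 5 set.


Step 1: 4891 & 1729 = 513
Step 2: 513 | (1 << 5) = 513 | 32 = 545

545


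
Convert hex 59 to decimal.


59 hex = 89 decimal

89


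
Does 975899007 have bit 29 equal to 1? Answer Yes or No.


0b111010001010110000100101111111, bit 29 = 1. Yes

Yes


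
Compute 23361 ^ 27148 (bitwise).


0b101101101000001 ^ 0b110101000001100 = 0b11000101001101 = 12621

12621


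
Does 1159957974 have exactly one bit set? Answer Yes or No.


0b1000101001000111000110111010110. Multiple bits set => No

No


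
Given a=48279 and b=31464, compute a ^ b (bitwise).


48279 ^ 31464 = 50815

50815


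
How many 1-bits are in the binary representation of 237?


0b11101101 has 6 set bits

6


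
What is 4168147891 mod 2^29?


4168147891 & 536870911 = 410051507

410051507


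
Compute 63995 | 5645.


0b1111100111111011 | 0b1011000001101 = 0b1111111111111111 = 65535

65535


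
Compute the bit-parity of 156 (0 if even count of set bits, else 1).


0b10011100 has 4 ones => parity 0

0


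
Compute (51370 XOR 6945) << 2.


Step 1: 51370 ^ 6945 = 54155
Step 2: 54155 << 2 = 216620

216620


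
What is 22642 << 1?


0b101100001110010 << 1 = 0b1011000011100100 = 45284

45284


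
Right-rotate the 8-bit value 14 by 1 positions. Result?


Rotate 0b1110 right by 1 (8-bit) = 0b111 = 7

7


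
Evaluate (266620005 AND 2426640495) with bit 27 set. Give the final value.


Step 1: 266620005 & 2426640495 = 10487909
Step 2: 10487909 | (1 << 27) = 10487909 | 134217728 = 144705637

144705637


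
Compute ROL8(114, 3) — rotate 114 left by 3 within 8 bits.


Rotate 0b1110010 left by 3 (8-bit) = 0b10010011 = 147

147


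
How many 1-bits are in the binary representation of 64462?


0b1111101111001110 has 12 set bits

12


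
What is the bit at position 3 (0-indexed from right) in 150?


0b10010110, position 3 = 0

0


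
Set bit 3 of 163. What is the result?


163 | (1 << 3) = 163 | 8 = 171

171
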